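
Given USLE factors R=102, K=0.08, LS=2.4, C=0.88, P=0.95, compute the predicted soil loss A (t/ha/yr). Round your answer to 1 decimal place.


Step 1: A = R * K * LS * C * P
Step 2: R * K = 102 * 0.08 = 8.16
Step 3: (R*K) * LS = 8.16 * 2.4 = 19.584
Step 4: * C * P = 19.584 * 0.88 * 0.95 = 16.4
Step 5: A = 16.4 t/(ha*yr)

16.4


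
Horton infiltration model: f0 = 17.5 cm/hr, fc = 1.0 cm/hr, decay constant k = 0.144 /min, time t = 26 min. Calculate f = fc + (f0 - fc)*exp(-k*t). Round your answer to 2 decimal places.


Step 1: f = fc + (f0 - fc) * exp(-k * t)
Step 2: exp(-0.144 * 26) = 0.023659
Step 3: f = 1.0 + (17.5 - 1.0) * 0.023659
Step 4: f = 1.0 + 16.5 * 0.023659
Step 5: f = 1.39 cm/hr

1.39


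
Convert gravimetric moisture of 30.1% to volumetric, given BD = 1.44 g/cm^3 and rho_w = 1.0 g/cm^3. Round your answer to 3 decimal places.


Step 1: theta = (w / 100) * BD / rho_w
Step 2: theta = (30.1 / 100) * 1.44 / 1.0
Step 3: theta = 0.301 * 1.44
Step 4: theta = 0.433

0.433


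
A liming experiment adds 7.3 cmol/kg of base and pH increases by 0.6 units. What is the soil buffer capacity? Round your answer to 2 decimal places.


Step 1: BC = change in base / change in pH
Step 2: BC = 7.3 / 0.6
Step 3: BC = 12.17 cmol/(kg*pH unit)

12.17


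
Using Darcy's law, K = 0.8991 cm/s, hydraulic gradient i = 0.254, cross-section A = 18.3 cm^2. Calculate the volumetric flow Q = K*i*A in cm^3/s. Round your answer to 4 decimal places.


Step 1: Apply Darcy's law: Q = K * i * A
Step 2: Q = 0.8991 * 0.254 * 18.3
Step 3: Q = 4.1792 cm^3/s

4.1792


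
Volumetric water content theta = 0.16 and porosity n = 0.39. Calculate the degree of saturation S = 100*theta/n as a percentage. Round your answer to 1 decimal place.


Step 1: S = 100 * theta_v / n
Step 2: S = 100 * 0.16 / 0.39
Step 3: S = 41.0%

41.0


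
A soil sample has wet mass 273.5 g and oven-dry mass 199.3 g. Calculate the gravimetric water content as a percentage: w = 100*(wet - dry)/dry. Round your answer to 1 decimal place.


Step 1: Water mass = wet - dry = 273.5 - 199.3 = 74.2 g
Step 2: w = 100 * water mass / dry mass
Step 3: w = 100 * 74.2 / 199.3 = 37.2%

37.2


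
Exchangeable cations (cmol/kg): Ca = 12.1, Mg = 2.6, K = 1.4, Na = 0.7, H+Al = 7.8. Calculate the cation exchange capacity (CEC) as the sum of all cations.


Step 1: CEC = Ca + Mg + K + Na + (H+Al)
Step 2: CEC = 12.1 + 2.6 + 1.4 + 0.7 + 7.8
Step 3: CEC = 24.6 cmol/kg

24.6


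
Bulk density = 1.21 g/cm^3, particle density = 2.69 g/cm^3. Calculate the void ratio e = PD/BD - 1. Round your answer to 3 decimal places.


Step 1: e = PD / BD - 1
Step 2: e = 2.69 / 1.21 - 1
Step 3: e = 2.22314 - 1
Step 4: e = 1.223

1.223


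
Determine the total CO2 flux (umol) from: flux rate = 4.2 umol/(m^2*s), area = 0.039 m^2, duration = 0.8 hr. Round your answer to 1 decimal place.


Step 1: Convert time to seconds: 0.8 hr * 3600 = 2880.0 s
Step 2: Total = flux * area * time_s
Step 3: Total = 4.2 * 0.039 * 2880.0
Step 4: Total = 471.7 umol

471.7


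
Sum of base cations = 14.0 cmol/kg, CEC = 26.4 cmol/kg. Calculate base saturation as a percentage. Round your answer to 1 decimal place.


Step 1: BS = 100 * (sum of bases) / CEC
Step 2: BS = 100 * 14.0 / 26.4
Step 3: BS = 53.0%

53.0


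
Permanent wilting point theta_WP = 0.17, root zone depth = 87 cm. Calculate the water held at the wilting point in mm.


Step 1: Water (mm) = theta_WP * depth * 10
Step 2: Water = 0.17 * 87 * 10
Step 3: Water = 147.9 mm

147.9


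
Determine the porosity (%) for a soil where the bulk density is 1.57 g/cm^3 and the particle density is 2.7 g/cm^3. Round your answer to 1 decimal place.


Step 1: Formula: n = 100 * (1 - BD / PD)
Step 2: n = 100 * (1 - 1.57 / 2.7)
Step 3: n = 100 * (1 - 0.58148)
Step 4: n = 41.9%

41.9


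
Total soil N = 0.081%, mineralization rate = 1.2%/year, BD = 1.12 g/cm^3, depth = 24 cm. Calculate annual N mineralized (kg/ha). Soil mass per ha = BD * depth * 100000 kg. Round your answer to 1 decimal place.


Step 1: Soil mass per ha = BD * depth * 100000 = 1.12 * 24 * 100000 = 2688000 kg
Step 2: Total N pool = soil mass * N%/100 = 2688000 * 0.081/100 = 2177.28 kg/ha
Step 3: N mineralized = N pool * rate%/100 = 2177.28 * 1.2/100 = 26.1 kg/ha/yr

26.1


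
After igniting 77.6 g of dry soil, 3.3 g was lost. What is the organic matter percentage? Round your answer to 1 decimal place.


Step 1: OM% = 100 * LOI / sample mass
Step 2: OM = 100 * 3.3 / 77.6
Step 3: OM = 4.3%

4.3


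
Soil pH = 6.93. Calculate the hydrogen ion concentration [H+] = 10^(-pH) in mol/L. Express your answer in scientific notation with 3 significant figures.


Step 1: [H+] = 10^(-pH)
Step 2: [H+] = 10^(-6.93)
Step 3: [H+] = 1.17e-07 mol/L

1.17e-07


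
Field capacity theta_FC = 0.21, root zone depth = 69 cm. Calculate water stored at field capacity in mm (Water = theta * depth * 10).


Step 1: Water (mm) = theta_FC * depth (cm) * 10
Step 2: Water = 0.21 * 69 * 10
Step 3: Water = 144.9 mm

144.9


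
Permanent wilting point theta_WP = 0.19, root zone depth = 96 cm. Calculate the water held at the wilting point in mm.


Step 1: Water (mm) = theta_WP * depth * 10
Step 2: Water = 0.19 * 96 * 10
Step 3: Water = 182.4 mm

182.4


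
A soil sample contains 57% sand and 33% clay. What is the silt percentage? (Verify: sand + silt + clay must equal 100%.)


Step 1: sand + silt + clay = 100%
Step 2: silt = 100 - sand - clay
Step 3: silt = 100 - 57 - 33
Step 4: silt = 10%

10


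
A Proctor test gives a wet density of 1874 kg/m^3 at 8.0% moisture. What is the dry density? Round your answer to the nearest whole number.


Step 1: Dry density = wet density / (1 + w/100)
Step 2: Dry density = 1874 / (1 + 8.0/100)
Step 3: Dry density = 1874 / 1.08
Step 4: Dry density = 1735 kg/m^3

1735


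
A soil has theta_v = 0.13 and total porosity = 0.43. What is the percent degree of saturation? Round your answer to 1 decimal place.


Step 1: S = 100 * theta_v / n
Step 2: S = 100 * 0.13 / 0.43
Step 3: S = 30.2%

30.2


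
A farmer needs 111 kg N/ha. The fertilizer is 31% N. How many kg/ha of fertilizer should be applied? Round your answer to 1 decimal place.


Step 1: Fertilizer rate = target N / (N content / 100)
Step 2: Rate = 111 / (31 / 100)
Step 3: Rate = 111 / 0.31
Step 4: Rate = 358.1 kg/ha

358.1


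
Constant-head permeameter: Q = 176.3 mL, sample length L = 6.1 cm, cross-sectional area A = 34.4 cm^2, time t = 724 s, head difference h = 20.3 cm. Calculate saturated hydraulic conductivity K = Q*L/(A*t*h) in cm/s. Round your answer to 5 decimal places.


Step 1: K = Q * L / (A * t * h)
Step 2: Numerator = 176.3 * 6.1 = 1075.43
Step 3: Denominator = 34.4 * 724 * 20.3 = 505583.68
Step 4: K = 1075.43 / 505583.68 = 0.00213 cm/s

0.00213


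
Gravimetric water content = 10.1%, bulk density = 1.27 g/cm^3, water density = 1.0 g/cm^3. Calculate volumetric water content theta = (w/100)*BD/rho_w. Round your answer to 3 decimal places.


Step 1: theta = (w / 100) * BD / rho_w
Step 2: theta = (10.1 / 100) * 1.27 / 1.0
Step 3: theta = 0.101 * 1.27
Step 4: theta = 0.128

0.128


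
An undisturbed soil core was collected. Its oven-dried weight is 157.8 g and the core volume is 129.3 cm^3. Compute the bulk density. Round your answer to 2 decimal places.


Step 1: Identify the formula: BD = dry mass / volume
Step 2: Substitute values: BD = 157.8 / 129.3
Step 3: BD = 1.22 g/cm^3

1.22


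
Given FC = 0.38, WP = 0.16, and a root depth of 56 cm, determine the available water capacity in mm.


Step 1: Available water = (FC - WP) * depth * 10
Step 2: AW = (0.38 - 0.16) * 56 * 10
Step 3: AW = 0.22 * 56 * 10
Step 4: AW = 123.2 mm

123.2


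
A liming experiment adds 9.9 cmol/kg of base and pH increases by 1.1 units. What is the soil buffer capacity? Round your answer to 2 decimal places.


Step 1: BC = change in base / change in pH
Step 2: BC = 9.9 / 1.1
Step 3: BC = 9.0 cmol/(kg*pH unit)

9.0


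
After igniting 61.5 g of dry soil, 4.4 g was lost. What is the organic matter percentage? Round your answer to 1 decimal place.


Step 1: OM% = 100 * LOI / sample mass
Step 2: OM = 100 * 4.4 / 61.5
Step 3: OM = 7.2%

7.2


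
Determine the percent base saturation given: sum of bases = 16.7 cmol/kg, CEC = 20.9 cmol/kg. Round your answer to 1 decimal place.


Step 1: BS = 100 * (sum of bases) / CEC
Step 2: BS = 100 * 16.7 / 20.9
Step 3: BS = 79.9%

79.9


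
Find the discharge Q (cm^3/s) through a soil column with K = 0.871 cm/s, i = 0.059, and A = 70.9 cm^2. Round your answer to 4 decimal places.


Step 1: Apply Darcy's law: Q = K * i * A
Step 2: Q = 0.871 * 0.059 * 70.9
Step 3: Q = 3.6435 cm^3/s

3.6435


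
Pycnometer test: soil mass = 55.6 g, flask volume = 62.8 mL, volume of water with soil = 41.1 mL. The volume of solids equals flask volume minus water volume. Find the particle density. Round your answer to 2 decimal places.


Step 1: Volume of solids = flask volume - water volume with soil
Step 2: V_solids = 62.8 - 41.1 = 21.7 mL
Step 3: Particle density = mass / V_solids = 55.6 / 21.7 = 2.56 g/cm^3

2.56


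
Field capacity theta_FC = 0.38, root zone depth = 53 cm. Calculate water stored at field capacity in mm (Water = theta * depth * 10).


Step 1: Water (mm) = theta_FC * depth (cm) * 10
Step 2: Water = 0.38 * 53 * 10
Step 3: Water = 201.4 mm

201.4


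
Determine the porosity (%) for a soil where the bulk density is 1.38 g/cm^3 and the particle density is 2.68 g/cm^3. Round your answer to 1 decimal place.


Step 1: Formula: n = 100 * (1 - BD / PD)
Step 2: n = 100 * (1 - 1.38 / 2.68)
Step 3: n = 100 * (1 - 0.51493)
Step 4: n = 48.5%

48.5


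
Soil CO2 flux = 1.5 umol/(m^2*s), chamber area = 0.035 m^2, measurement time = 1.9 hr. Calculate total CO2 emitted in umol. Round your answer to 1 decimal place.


Step 1: Convert time to seconds: 1.9 hr * 3600 = 6840.0 s
Step 2: Total = flux * area * time_s
Step 3: Total = 1.5 * 0.035 * 6840.0
Step 4: Total = 359.1 umol

359.1


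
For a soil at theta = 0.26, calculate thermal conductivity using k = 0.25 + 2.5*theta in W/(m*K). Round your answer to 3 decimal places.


Step 1: k = 0.25 + 2.5 * theta
Step 2: k = 0.25 + 2.5 * 0.26
Step 3: k = 0.25 + 0.65
Step 4: k = 0.9 W/(m*K)

0.9


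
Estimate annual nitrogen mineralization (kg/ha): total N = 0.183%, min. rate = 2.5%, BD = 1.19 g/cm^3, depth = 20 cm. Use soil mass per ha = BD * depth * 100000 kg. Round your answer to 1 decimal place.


Step 1: Soil mass per ha = BD * depth * 100000 = 1.19 * 20 * 100000 = 2380000 kg
Step 2: Total N pool = soil mass * N%/100 = 2380000 * 0.183/100 = 4355.4 kg/ha
Step 3: N mineralized = N pool * rate%/100 = 4355.4 * 2.5/100 = 108.9 kg/ha/yr

108.9


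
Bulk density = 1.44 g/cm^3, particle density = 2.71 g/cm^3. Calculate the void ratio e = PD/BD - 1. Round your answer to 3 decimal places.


Step 1: e = PD / BD - 1
Step 2: e = 2.71 / 1.44 - 1
Step 3: e = 1.88194 - 1
Step 4: e = 0.882

0.882


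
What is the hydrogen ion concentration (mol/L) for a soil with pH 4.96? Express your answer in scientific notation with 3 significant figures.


Step 1: [H+] = 10^(-pH)
Step 2: [H+] = 10^(-4.96)
Step 3: [H+] = 1.10e-05 mol/L

1.10e-05


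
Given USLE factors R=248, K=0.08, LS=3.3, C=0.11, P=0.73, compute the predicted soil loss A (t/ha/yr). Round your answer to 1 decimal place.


Step 1: A = R * K * LS * C * P
Step 2: R * K = 248 * 0.08 = 19.84
Step 3: (R*K) * LS = 19.84 * 3.3 = 65.472
Step 4: * C * P = 65.472 * 0.11 * 0.73 = 5.3
Step 5: A = 5.3 t/(ha*yr)

5.3


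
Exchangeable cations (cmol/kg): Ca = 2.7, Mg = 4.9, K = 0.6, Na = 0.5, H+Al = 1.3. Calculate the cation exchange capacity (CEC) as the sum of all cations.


Step 1: CEC = Ca + Mg + K + Na + (H+Al)
Step 2: CEC = 2.7 + 4.9 + 0.6 + 0.5 + 1.3
Step 3: CEC = 10.0 cmol/kg

10.0


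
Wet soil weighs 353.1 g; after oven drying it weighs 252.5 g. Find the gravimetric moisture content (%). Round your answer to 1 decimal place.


Step 1: Water mass = wet - dry = 353.1 - 252.5 = 100.6 g
Step 2: w = 100 * water mass / dry mass
Step 3: w = 100 * 100.6 / 252.5 = 39.8%

39.8


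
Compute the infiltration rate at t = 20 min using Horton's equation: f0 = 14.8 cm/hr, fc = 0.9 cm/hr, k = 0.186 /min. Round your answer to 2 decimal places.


Step 1: f = fc + (f0 - fc) * exp(-k * t)
Step 2: exp(-0.186 * 20) = 0.024234
Step 3: f = 0.9 + (14.8 - 0.9) * 0.024234
Step 4: f = 0.9 + 13.9 * 0.024234
Step 5: f = 1.24 cm/hr

1.24


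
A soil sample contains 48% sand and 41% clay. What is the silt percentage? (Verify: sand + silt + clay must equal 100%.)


Step 1: sand + silt + clay = 100%
Step 2: silt = 100 - sand - clay
Step 3: silt = 100 - 48 - 41
Step 4: silt = 11%

11


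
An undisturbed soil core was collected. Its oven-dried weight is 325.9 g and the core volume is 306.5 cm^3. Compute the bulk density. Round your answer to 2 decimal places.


Step 1: Identify the formula: BD = dry mass / volume
Step 2: Substitute values: BD = 325.9 / 306.5
Step 3: BD = 1.06 g/cm^3

1.06


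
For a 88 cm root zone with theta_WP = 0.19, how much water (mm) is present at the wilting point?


Step 1: Water (mm) = theta_WP * depth * 10
Step 2: Water = 0.19 * 88 * 10
Step 3: Water = 167.2 mm

167.2


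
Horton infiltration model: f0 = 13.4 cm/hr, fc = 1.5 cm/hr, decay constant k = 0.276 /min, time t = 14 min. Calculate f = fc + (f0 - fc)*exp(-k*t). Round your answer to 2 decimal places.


Step 1: f = fc + (f0 - fc) * exp(-k * t)
Step 2: exp(-0.276 * 14) = 0.020984
Step 3: f = 1.5 + (13.4 - 1.5) * 0.020984
Step 4: f = 1.5 + 11.9 * 0.020984
Step 5: f = 1.75 cm/hr

1.75


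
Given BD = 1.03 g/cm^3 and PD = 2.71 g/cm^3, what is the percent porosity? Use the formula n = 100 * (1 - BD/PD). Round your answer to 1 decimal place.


Step 1: Formula: n = 100 * (1 - BD / PD)
Step 2: n = 100 * (1 - 1.03 / 2.71)
Step 3: n = 100 * (1 - 0.38007)
Step 4: n = 62.0%

62.0


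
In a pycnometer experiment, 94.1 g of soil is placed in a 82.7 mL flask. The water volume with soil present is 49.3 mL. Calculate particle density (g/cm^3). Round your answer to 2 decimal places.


Step 1: Volume of solids = flask volume - water volume with soil
Step 2: V_solids = 82.7 - 49.3 = 33.4 mL
Step 3: Particle density = mass / V_solids = 94.1 / 33.4 = 2.82 g/cm^3

2.82


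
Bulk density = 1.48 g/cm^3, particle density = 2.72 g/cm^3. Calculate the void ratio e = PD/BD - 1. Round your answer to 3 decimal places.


Step 1: e = PD / BD - 1
Step 2: e = 2.72 / 1.48 - 1
Step 3: e = 1.83784 - 1
Step 4: e = 0.838

0.838


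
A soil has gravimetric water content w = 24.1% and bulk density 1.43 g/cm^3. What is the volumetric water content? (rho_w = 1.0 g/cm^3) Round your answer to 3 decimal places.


Step 1: theta = (w / 100) * BD / rho_w
Step 2: theta = (24.1 / 100) * 1.43 / 1.0
Step 3: theta = 0.241 * 1.43
Step 4: theta = 0.345

0.345


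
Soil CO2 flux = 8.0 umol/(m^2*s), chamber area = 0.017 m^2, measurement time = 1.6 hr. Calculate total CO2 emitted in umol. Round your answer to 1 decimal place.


Step 1: Convert time to seconds: 1.6 hr * 3600 = 5760.0 s
Step 2: Total = flux * area * time_s
Step 3: Total = 8.0 * 0.017 * 5760.0
Step 4: Total = 783.4 umol

783.4


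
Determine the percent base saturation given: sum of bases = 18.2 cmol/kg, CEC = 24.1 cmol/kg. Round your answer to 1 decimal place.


Step 1: BS = 100 * (sum of bases) / CEC
Step 2: BS = 100 * 18.2 / 24.1
Step 3: BS = 75.5%

75.5


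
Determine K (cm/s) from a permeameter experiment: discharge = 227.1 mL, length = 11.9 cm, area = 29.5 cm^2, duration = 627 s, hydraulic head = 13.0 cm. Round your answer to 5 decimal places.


Step 1: K = Q * L / (A * t * h)
Step 2: Numerator = 227.1 * 11.9 = 2702.49
Step 3: Denominator = 29.5 * 627 * 13.0 = 240454.5
Step 4: K = 2702.49 / 240454.5 = 0.01124 cm/s

0.01124


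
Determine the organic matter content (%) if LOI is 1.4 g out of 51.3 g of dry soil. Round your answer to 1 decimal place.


Step 1: OM% = 100 * LOI / sample mass
Step 2: OM = 100 * 1.4 / 51.3
Step 3: OM = 2.7%

2.7


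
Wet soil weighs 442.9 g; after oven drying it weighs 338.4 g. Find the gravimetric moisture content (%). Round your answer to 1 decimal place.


Step 1: Water mass = wet - dry = 442.9 - 338.4 = 104.5 g
Step 2: w = 100 * water mass / dry mass
Step 3: w = 100 * 104.5 / 338.4 = 30.9%

30.9


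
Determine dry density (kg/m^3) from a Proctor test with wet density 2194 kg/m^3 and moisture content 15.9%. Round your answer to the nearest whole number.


Step 1: Dry density = wet density / (1 + w/100)
Step 2: Dry density = 2194 / (1 + 15.9/100)
Step 3: Dry density = 2194 / 1.159
Step 4: Dry density = 1893 kg/m^3

1893


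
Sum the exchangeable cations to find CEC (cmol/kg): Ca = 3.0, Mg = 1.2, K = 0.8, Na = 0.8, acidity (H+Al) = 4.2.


Step 1: CEC = Ca + Mg + K + Na + (H+Al)
Step 2: CEC = 3.0 + 1.2 + 0.8 + 0.8 + 4.2
Step 3: CEC = 10.0 cmol/kg

10.0


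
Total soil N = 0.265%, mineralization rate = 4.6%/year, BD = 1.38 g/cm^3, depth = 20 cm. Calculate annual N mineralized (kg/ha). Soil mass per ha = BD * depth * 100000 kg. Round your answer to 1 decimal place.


Step 1: Soil mass per ha = BD * depth * 100000 = 1.38 * 20 * 100000 = 2760000 kg
Step 2: Total N pool = soil mass * N%/100 = 2760000 * 0.265/100 = 7314.0 kg/ha
Step 3: N mineralized = N pool * rate%/100 = 7314.0 * 4.6/100 = 336.4 kg/ha/yr

336.4


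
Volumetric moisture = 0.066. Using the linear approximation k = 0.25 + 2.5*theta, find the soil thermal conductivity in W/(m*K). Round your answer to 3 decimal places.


Step 1: k = 0.25 + 2.5 * theta
Step 2: k = 0.25 + 2.5 * 0.066
Step 3: k = 0.25 + 0.165
Step 4: k = 0.415 W/(m*K)

0.415


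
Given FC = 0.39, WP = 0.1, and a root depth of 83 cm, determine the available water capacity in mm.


Step 1: Available water = (FC - WP) * depth * 10
Step 2: AW = (0.39 - 0.1) * 83 * 10
Step 3: AW = 0.29 * 83 * 10
Step 4: AW = 240.7 mm

240.7


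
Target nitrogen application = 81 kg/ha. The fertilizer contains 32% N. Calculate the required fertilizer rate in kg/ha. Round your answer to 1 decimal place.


Step 1: Fertilizer rate = target N / (N content / 100)
Step 2: Rate = 81 / (32 / 100)
Step 3: Rate = 81 / 0.32
Step 4: Rate = 253.1 kg/ha

253.1


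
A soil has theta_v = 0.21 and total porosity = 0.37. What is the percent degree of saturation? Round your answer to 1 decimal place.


Step 1: S = 100 * theta_v / n
Step 2: S = 100 * 0.21 / 0.37
Step 3: S = 56.8%

56.8


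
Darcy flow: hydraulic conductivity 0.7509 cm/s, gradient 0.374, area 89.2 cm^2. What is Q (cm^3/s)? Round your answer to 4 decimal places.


Step 1: Apply Darcy's law: Q = K * i * A
Step 2: Q = 0.7509 * 0.374 * 89.2
Step 3: Q = 25.0506 cm^3/s

25.0506


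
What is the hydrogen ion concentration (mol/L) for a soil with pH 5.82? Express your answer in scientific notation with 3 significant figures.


Step 1: [H+] = 10^(-pH)
Step 2: [H+] = 10^(-5.82)
Step 3: [H+] = 1.51e-06 mol/L

1.51e-06


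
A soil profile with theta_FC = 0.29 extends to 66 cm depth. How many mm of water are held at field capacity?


Step 1: Water (mm) = theta_FC * depth (cm) * 10
Step 2: Water = 0.29 * 66 * 10
Step 3: Water = 191.4 mm

191.4


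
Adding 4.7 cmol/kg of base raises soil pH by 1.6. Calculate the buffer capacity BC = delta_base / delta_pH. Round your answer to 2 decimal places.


Step 1: BC = change in base / change in pH
Step 2: BC = 4.7 / 1.6
Step 3: BC = 2.94 cmol/(kg*pH unit)

2.94


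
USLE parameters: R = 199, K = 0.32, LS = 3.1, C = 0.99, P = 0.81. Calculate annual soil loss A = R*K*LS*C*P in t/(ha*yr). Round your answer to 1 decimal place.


Step 1: A = R * K * LS * C * P
Step 2: R * K = 199 * 0.32 = 63.68
Step 3: (R*K) * LS = 63.68 * 3.1 = 197.408
Step 4: * C * P = 197.408 * 0.99 * 0.81 = 158.3
Step 5: A = 158.3 t/(ha*yr)

158.3


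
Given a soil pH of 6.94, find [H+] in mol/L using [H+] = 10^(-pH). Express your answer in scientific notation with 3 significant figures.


Step 1: [H+] = 10^(-pH)
Step 2: [H+] = 10^(-6.94)
Step 3: [H+] = 1.15e-07 mol/L

1.15e-07


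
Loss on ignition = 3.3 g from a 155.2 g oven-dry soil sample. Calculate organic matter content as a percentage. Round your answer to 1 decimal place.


Step 1: OM% = 100 * LOI / sample mass
Step 2: OM = 100 * 3.3 / 155.2
Step 3: OM = 2.1%

2.1


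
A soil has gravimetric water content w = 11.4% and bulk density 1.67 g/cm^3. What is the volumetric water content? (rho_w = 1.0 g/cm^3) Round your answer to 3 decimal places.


Step 1: theta = (w / 100) * BD / rho_w
Step 2: theta = (11.4 / 100) * 1.67 / 1.0
Step 3: theta = 0.114 * 1.67
Step 4: theta = 0.19

0.19


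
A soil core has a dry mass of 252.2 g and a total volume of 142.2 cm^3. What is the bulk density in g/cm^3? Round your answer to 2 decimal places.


Step 1: Identify the formula: BD = dry mass / volume
Step 2: Substitute values: BD = 252.2 / 142.2
Step 3: BD = 1.77 g/cm^3

1.77


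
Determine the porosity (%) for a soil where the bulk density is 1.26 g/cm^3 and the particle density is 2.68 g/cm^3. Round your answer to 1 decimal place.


Step 1: Formula: n = 100 * (1 - BD / PD)
Step 2: n = 100 * (1 - 1.26 / 2.68)
Step 3: n = 100 * (1 - 0.47015)
Step 4: n = 53.0%

53.0


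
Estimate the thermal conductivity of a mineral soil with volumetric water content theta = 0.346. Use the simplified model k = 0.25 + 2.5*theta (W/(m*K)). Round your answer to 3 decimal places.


Step 1: k = 0.25 + 2.5 * theta
Step 2: k = 0.25 + 2.5 * 0.346
Step 3: k = 0.25 + 0.865
Step 4: k = 1.115 W/(m*K)

1.115


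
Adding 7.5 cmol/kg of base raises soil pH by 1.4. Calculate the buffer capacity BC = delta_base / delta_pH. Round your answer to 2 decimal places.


Step 1: BC = change in base / change in pH
Step 2: BC = 7.5 / 1.4
Step 3: BC = 5.36 cmol/(kg*pH unit)

5.36


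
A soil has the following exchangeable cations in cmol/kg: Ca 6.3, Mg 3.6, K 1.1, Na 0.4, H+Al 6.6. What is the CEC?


Step 1: CEC = Ca + Mg + K + Na + (H+Al)
Step 2: CEC = 6.3 + 3.6 + 1.1 + 0.4 + 6.6
Step 3: CEC = 18.0 cmol/kg

18.0


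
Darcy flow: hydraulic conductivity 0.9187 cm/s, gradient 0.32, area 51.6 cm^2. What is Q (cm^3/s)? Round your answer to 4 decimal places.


Step 1: Apply Darcy's law: Q = K * i * A
Step 2: Q = 0.9187 * 0.32 * 51.6
Step 3: Q = 15.1696 cm^3/s

15.1696


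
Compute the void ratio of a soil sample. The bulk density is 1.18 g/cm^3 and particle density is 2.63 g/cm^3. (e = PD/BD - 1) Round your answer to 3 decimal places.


Step 1: e = PD / BD - 1
Step 2: e = 2.63 / 1.18 - 1
Step 3: e = 2.22881 - 1
Step 4: e = 1.229

1.229


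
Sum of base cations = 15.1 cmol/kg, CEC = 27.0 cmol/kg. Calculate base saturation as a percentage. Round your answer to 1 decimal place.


Step 1: BS = 100 * (sum of bases) / CEC
Step 2: BS = 100 * 15.1 / 27.0
Step 3: BS = 55.9%

55.9


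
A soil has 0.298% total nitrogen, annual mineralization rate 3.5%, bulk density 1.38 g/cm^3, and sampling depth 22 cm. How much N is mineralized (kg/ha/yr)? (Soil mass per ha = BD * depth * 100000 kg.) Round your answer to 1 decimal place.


Step 1: Soil mass per ha = BD * depth * 100000 = 1.38 * 22 * 100000 = 3036000 kg
Step 2: Total N pool = soil mass * N%/100 = 3036000 * 0.298/100 = 9047.28 kg/ha
Step 3: N mineralized = N pool * rate%/100 = 9047.28 * 3.5/100 = 316.7 kg/ha/yr

316.7


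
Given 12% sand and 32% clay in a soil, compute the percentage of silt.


Step 1: sand + silt + clay = 100%
Step 2: silt = 100 - sand - clay
Step 3: silt = 100 - 12 - 32
Step 4: silt = 56%

56


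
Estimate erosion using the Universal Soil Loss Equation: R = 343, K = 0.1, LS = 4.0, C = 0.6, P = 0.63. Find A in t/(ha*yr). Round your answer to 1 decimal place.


Step 1: A = R * K * LS * C * P
Step 2: R * K = 343 * 0.1 = 34.3
Step 3: (R*K) * LS = 34.3 * 4.0 = 137.2
Step 4: * C * P = 137.2 * 0.6 * 0.63 = 51.9
Step 5: A = 51.9 t/(ha*yr)

51.9


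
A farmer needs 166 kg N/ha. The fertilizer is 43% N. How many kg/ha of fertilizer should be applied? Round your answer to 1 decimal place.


Step 1: Fertilizer rate = target N / (N content / 100)
Step 2: Rate = 166 / (43 / 100)
Step 3: Rate = 166 / 0.43
Step 4: Rate = 386.0 kg/ha

386.0


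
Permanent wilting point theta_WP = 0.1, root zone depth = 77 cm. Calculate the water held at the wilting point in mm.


Step 1: Water (mm) = theta_WP * depth * 10
Step 2: Water = 0.1 * 77 * 10
Step 3: Water = 77.0 mm

77.0


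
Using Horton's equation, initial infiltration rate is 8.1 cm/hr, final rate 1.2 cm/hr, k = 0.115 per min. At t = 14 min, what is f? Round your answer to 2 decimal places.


Step 1: f = fc + (f0 - fc) * exp(-k * t)
Step 2: exp(-0.115 * 14) = 0.199888
Step 3: f = 1.2 + (8.1 - 1.2) * 0.199888
Step 4: f = 1.2 + 6.9 * 0.199888
Step 5: f = 2.58 cm/hr

2.58


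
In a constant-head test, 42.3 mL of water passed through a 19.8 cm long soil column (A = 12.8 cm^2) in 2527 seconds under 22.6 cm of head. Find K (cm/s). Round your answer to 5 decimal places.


Step 1: K = Q * L / (A * t * h)
Step 2: Numerator = 42.3 * 19.8 = 837.54
Step 3: Denominator = 12.8 * 2527 * 22.6 = 731010.56
Step 4: K = 837.54 / 731010.56 = 0.00115 cm/s

0.00115


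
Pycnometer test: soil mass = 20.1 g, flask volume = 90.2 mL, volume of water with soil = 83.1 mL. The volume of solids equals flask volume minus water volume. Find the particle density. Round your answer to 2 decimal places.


Step 1: Volume of solids = flask volume - water volume with soil
Step 2: V_solids = 90.2 - 83.1 = 7.1 mL
Step 3: Particle density = mass / V_solids = 20.1 / 7.1 = 2.83 g/cm^3

2.83


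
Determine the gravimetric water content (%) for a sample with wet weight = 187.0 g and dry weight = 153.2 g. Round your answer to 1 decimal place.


Step 1: Water mass = wet - dry = 187.0 - 153.2 = 33.8 g
Step 2: w = 100 * water mass / dry mass
Step 3: w = 100 * 33.8 / 153.2 = 22.1%

22.1


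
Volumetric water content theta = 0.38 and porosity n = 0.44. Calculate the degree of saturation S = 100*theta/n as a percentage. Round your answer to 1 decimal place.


Step 1: S = 100 * theta_v / n
Step 2: S = 100 * 0.38 / 0.44
Step 3: S = 86.4%

86.4


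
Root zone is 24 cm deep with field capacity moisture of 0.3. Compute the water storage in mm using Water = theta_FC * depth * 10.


Step 1: Water (mm) = theta_FC * depth (cm) * 10
Step 2: Water = 0.3 * 24 * 10
Step 3: Water = 72.0 mm

72.0


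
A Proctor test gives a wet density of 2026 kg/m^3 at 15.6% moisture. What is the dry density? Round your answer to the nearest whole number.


Step 1: Dry density = wet density / (1 + w/100)
Step 2: Dry density = 2026 / (1 + 15.6/100)
Step 3: Dry density = 2026 / 1.156
Step 4: Dry density = 1753 kg/m^3

1753


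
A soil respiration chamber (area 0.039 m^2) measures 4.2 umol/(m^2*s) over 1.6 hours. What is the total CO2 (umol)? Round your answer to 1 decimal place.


Step 1: Convert time to seconds: 1.6 hr * 3600 = 5760.0 s
Step 2: Total = flux * area * time_s
Step 3: Total = 4.2 * 0.039 * 5760.0
Step 4: Total = 943.5 umol

943.5


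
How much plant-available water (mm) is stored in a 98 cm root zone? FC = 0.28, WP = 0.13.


Step 1: Available water = (FC - WP) * depth * 10
Step 2: AW = (0.28 - 0.13) * 98 * 10
Step 3: AW = 0.15 * 98 * 10
Step 4: AW = 147.0 mm

147.0


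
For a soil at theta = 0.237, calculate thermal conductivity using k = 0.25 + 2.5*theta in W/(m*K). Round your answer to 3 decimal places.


Step 1: k = 0.25 + 2.5 * theta
Step 2: k = 0.25 + 2.5 * 0.237
Step 3: k = 0.25 + 0.593
Step 4: k = 0.843 W/(m*K)

0.843


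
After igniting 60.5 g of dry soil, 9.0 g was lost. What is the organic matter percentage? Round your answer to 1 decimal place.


Step 1: OM% = 100 * LOI / sample mass
Step 2: OM = 100 * 9.0 / 60.5
Step 3: OM = 14.9%

14.9


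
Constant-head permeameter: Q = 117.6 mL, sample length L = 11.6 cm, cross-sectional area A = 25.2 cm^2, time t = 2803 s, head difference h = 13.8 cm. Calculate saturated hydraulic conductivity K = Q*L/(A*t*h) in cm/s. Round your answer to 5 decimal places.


Step 1: K = Q * L / (A * t * h)
Step 2: Numerator = 117.6 * 11.6 = 1364.16
Step 3: Denominator = 25.2 * 2803 * 13.8 = 974771.28
Step 4: K = 1364.16 / 974771.28 = 0.0014 cm/s

0.0014


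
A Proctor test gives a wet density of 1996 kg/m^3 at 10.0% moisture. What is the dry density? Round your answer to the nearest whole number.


Step 1: Dry density = wet density / (1 + w/100)
Step 2: Dry density = 1996 / (1 + 10.0/100)
Step 3: Dry density = 1996 / 1.1
Step 4: Dry density = 1815 kg/m^3

1815


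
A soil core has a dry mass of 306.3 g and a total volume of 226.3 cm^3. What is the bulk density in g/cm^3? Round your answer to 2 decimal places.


Step 1: Identify the formula: BD = dry mass / volume
Step 2: Substitute values: BD = 306.3 / 226.3
Step 3: BD = 1.35 g/cm^3

1.35


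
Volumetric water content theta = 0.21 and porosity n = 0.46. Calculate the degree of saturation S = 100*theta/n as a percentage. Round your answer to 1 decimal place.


Step 1: S = 100 * theta_v / n
Step 2: S = 100 * 0.21 / 0.46
Step 3: S = 45.7%

45.7


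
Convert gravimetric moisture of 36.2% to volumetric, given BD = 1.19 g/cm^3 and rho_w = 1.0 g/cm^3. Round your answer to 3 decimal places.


Step 1: theta = (w / 100) * BD / rho_w
Step 2: theta = (36.2 / 100) * 1.19 / 1.0
Step 3: theta = 0.362 * 1.19
Step 4: theta = 0.431

0.431


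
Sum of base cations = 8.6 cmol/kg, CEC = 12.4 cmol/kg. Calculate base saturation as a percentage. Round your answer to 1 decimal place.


Step 1: BS = 100 * (sum of bases) / CEC
Step 2: BS = 100 * 8.6 / 12.4
Step 3: BS = 69.4%

69.4


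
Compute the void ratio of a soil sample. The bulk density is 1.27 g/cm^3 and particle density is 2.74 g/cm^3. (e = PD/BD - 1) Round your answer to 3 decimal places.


Step 1: e = PD / BD - 1
Step 2: e = 2.74 / 1.27 - 1
Step 3: e = 2.15748 - 1
Step 4: e = 1.157

1.157


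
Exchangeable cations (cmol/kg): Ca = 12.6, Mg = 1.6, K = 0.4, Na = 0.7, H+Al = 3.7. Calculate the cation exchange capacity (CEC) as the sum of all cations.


Step 1: CEC = Ca + Mg + K + Na + (H+Al)
Step 2: CEC = 12.6 + 1.6 + 0.4 + 0.7 + 3.7
Step 3: CEC = 19.0 cmol/kg

19.0


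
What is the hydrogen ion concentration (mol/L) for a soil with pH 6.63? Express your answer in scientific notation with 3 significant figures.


Step 1: [H+] = 10^(-pH)
Step 2: [H+] = 10^(-6.63)
Step 3: [H+] = 2.34e-07 mol/L

2.34e-07


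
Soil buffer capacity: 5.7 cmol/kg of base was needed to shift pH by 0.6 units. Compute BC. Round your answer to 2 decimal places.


Step 1: BC = change in base / change in pH
Step 2: BC = 5.7 / 0.6
Step 3: BC = 9.5 cmol/(kg*pH unit)

9.5


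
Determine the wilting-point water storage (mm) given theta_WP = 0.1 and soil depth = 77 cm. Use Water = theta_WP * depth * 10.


Step 1: Water (mm) = theta_WP * depth * 10
Step 2: Water = 0.1 * 77 * 10
Step 3: Water = 77.0 mm

77.0


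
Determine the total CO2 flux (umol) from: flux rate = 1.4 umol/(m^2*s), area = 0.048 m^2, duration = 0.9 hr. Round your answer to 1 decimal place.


Step 1: Convert time to seconds: 0.9 hr * 3600 = 3240.0 s
Step 2: Total = flux * area * time_s
Step 3: Total = 1.4 * 0.048 * 3240.0
Step 4: Total = 217.7 umol

217.7


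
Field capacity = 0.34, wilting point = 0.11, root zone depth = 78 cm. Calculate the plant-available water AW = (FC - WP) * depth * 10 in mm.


Step 1: Available water = (FC - WP) * depth * 10
Step 2: AW = (0.34 - 0.11) * 78 * 10
Step 3: AW = 0.23 * 78 * 10
Step 4: AW = 179.4 mm

179.4


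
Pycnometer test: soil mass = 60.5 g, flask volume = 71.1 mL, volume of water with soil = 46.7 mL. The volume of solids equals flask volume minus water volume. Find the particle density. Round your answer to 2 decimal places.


Step 1: Volume of solids = flask volume - water volume with soil
Step 2: V_solids = 71.1 - 46.7 = 24.4 mL
Step 3: Particle density = mass / V_solids = 60.5 / 24.4 = 2.48 g/cm^3

2.48


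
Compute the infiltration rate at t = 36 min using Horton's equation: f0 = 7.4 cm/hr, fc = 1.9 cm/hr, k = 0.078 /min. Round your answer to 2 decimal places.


Step 1: f = fc + (f0 - fc) * exp(-k * t)
Step 2: exp(-0.078 * 36) = 0.060326
Step 3: f = 1.9 + (7.4 - 1.9) * 0.060326
Step 4: f = 1.9 + 5.5 * 0.060326
Step 5: f = 2.23 cm/hr

2.23


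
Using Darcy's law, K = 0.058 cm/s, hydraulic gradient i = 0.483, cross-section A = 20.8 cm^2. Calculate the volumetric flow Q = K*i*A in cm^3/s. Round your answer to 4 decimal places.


Step 1: Apply Darcy's law: Q = K * i * A
Step 2: Q = 0.058 * 0.483 * 20.8
Step 3: Q = 0.5827 cm^3/s

0.5827


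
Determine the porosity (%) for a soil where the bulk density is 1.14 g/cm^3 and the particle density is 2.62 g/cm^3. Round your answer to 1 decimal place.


Step 1: Formula: n = 100 * (1 - BD / PD)
Step 2: n = 100 * (1 - 1.14 / 2.62)
Step 3: n = 100 * (1 - 0.43511)
Step 4: n = 56.5%

56.5


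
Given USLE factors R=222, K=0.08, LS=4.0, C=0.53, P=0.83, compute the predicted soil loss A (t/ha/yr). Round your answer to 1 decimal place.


Step 1: A = R * K * LS * C * P
Step 2: R * K = 222 * 0.08 = 17.76
Step 3: (R*K) * LS = 17.76 * 4.0 = 71.04
Step 4: * C * P = 71.04 * 0.53 * 0.83 = 31.3
Step 5: A = 31.3 t/(ha*yr)

31.3


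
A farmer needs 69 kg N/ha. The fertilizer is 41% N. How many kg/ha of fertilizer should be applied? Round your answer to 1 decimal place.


Step 1: Fertilizer rate = target N / (N content / 100)
Step 2: Rate = 69 / (41 / 100)
Step 3: Rate = 69 / 0.41
Step 4: Rate = 168.3 kg/ha

168.3


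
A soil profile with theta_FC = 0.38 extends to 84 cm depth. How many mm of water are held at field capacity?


Step 1: Water (mm) = theta_FC * depth (cm) * 10
Step 2: Water = 0.38 * 84 * 10
Step 3: Water = 319.2 mm

319.2


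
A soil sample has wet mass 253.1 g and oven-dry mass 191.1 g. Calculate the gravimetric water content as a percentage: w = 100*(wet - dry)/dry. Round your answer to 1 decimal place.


Step 1: Water mass = wet - dry = 253.1 - 191.1 = 62.0 g
Step 2: w = 100 * water mass / dry mass
Step 3: w = 100 * 62.0 / 191.1 = 32.4%

32.4


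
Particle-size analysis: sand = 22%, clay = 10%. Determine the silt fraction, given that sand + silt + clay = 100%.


Step 1: sand + silt + clay = 100%
Step 2: silt = 100 - sand - clay
Step 3: silt = 100 - 22 - 10
Step 4: silt = 68%

68


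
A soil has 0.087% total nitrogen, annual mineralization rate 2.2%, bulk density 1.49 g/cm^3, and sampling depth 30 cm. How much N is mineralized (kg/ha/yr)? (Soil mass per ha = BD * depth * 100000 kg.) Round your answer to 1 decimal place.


Step 1: Soil mass per ha = BD * depth * 100000 = 1.49 * 30 * 100000 = 4470000 kg
Step 2: Total N pool = soil mass * N%/100 = 4470000 * 0.087/100 = 3888.9 kg/ha
Step 3: N mineralized = N pool * rate%/100 = 3888.9 * 2.2/100 = 85.6 kg/ha/yr

85.6


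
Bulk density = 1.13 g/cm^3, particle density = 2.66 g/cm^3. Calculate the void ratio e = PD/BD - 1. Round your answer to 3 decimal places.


Step 1: e = PD / BD - 1
Step 2: e = 2.66 / 1.13 - 1
Step 3: e = 2.35398 - 1
Step 4: e = 1.354

1.354


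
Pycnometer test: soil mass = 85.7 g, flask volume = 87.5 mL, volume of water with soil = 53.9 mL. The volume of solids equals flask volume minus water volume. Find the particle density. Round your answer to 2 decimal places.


Step 1: Volume of solids = flask volume - water volume with soil
Step 2: V_solids = 87.5 - 53.9 = 33.6 mL
Step 3: Particle density = mass / V_solids = 85.7 / 33.6 = 2.55 g/cm^3

2.55


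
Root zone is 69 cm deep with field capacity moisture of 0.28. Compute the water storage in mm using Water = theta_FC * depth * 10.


Step 1: Water (mm) = theta_FC * depth (cm) * 10
Step 2: Water = 0.28 * 69 * 10
Step 3: Water = 193.2 mm

193.2


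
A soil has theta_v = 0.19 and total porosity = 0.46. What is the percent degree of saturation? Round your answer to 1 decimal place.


Step 1: S = 100 * theta_v / n
Step 2: S = 100 * 0.19 / 0.46
Step 3: S = 41.3%

41.3


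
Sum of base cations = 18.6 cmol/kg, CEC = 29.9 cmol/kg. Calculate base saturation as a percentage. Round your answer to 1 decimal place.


Step 1: BS = 100 * (sum of bases) / CEC
Step 2: BS = 100 * 18.6 / 29.9
Step 3: BS = 62.2%

62.2


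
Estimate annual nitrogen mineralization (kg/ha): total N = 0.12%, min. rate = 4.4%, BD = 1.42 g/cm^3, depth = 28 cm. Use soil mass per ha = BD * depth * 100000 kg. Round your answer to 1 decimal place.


Step 1: Soil mass per ha = BD * depth * 100000 = 1.42 * 28 * 100000 = 3976000 kg
Step 2: Total N pool = soil mass * N%/100 = 3976000 * 0.12/100 = 4771.2 kg/ha
Step 3: N mineralized = N pool * rate%/100 = 4771.2 * 4.4/100 = 209.9 kg/ha/yr

209.9


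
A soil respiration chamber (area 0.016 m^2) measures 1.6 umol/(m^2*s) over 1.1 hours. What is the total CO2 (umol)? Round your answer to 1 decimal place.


Step 1: Convert time to seconds: 1.1 hr * 3600 = 3960.0 s
Step 2: Total = flux * area * time_s
Step 3: Total = 1.6 * 0.016 * 3960.0
Step 4: Total = 101.4 umol

101.4


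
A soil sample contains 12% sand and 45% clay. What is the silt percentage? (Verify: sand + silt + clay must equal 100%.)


Step 1: sand + silt + clay = 100%
Step 2: silt = 100 - sand - clay
Step 3: silt = 100 - 12 - 45
Step 4: silt = 43%

43


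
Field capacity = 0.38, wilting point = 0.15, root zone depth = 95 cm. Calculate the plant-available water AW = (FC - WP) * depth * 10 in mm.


Step 1: Available water = (FC - WP) * depth * 10
Step 2: AW = (0.38 - 0.15) * 95 * 10
Step 3: AW = 0.23 * 95 * 10
Step 4: AW = 218.5 mm

218.5


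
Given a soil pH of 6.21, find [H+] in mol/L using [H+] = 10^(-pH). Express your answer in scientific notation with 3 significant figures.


Step 1: [H+] = 10^(-pH)
Step 2: [H+] = 10^(-6.21)
Step 3: [H+] = 6.17e-07 mol/L

6.17e-07


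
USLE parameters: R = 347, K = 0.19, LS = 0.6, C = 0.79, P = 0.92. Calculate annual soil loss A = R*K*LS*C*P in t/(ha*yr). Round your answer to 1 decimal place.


Step 1: A = R * K * LS * C * P
Step 2: R * K = 347 * 0.19 = 65.93
Step 3: (R*K) * LS = 65.93 * 0.6 = 39.558
Step 4: * C * P = 39.558 * 0.79 * 0.92 = 28.8
Step 5: A = 28.8 t/(ha*yr)

28.8


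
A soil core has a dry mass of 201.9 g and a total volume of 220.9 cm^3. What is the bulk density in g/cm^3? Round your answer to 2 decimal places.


Step 1: Identify the formula: BD = dry mass / volume
Step 2: Substitute values: BD = 201.9 / 220.9
Step 3: BD = 0.91 g/cm^3

0.91


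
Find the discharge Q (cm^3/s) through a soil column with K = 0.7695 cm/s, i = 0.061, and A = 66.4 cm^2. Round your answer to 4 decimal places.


Step 1: Apply Darcy's law: Q = K * i * A
Step 2: Q = 0.7695 * 0.061 * 66.4
Step 3: Q = 3.1168 cm^3/s

3.1168


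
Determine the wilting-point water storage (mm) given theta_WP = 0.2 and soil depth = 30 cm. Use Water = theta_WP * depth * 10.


Step 1: Water (mm) = theta_WP * depth * 10
Step 2: Water = 0.2 * 30 * 10
Step 3: Water = 60.0 mm

60.0


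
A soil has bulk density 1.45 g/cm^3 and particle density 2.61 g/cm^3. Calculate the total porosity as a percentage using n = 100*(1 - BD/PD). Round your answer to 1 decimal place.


Step 1: Formula: n = 100 * (1 - BD / PD)
Step 2: n = 100 * (1 - 1.45 / 2.61)
Step 3: n = 100 * (1 - 0.55556)
Step 4: n = 44.4%

44.4


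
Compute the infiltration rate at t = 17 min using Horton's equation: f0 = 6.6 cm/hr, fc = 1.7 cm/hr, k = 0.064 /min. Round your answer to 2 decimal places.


Step 1: f = fc + (f0 - fc) * exp(-k * t)
Step 2: exp(-0.064 * 17) = 0.33689
Step 3: f = 1.7 + (6.6 - 1.7) * 0.33689
Step 4: f = 1.7 + 4.9 * 0.33689
Step 5: f = 3.35 cm/hr

3.35


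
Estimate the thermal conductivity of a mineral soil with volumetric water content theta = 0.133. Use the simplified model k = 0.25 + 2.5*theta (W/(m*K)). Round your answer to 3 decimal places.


Step 1: k = 0.25 + 2.5 * theta
Step 2: k = 0.25 + 2.5 * 0.133
Step 3: k = 0.25 + 0.333
Step 4: k = 0.583 W/(m*K)

0.583
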